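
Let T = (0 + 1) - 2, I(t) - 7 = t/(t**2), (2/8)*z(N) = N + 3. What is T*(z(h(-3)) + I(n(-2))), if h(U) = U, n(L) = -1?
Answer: -6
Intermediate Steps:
z(N) = 12 + 4*N (z(N) = 4*(N + 3) = 4*(3 + N) = 12 + 4*N)
I(t) = 7 + 1/t (I(t) = 7 + t/(t**2) = 7 + t/t**2 = 7 + 1/t)
T = -1 (T = 1 - 2 = -1)
T*(z(h(-3)) + I(n(-2))) = -((12 + 4*(-3)) + (7 + 1/(-1))) = -((12 - 12) + (7 - 1)) = -(0 + 6) = -1*6 = -6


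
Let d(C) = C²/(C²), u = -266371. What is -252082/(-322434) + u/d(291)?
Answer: -42943407466/161217 ≈ -2.6637e+5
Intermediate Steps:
d(C) = 1 (d(C) = C²/C² = 1)
-252082/(-322434) + u/d(291) = -252082/(-322434) - 266371/1 = -252082*(-1/322434) - 266371*1 = 126041/161217 - 266371 = -42943407466/161217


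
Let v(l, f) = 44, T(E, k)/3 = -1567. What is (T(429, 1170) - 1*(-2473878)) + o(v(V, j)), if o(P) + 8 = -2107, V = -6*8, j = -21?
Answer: 2467062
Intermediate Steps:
V = -48
T(E, k) = -4701 (T(E, k) = 3*(-1567) = -4701)
o(P) = -2115 (o(P) = -8 - 2107 = -2115)
(T(429, 1170) - 1*(-2473878)) + o(v(V, j)) = (-4701 - 1*(-2473878)) - 2115 = (-4701 + 2473878) - 2115 = 2469177 - 2115 = 2467062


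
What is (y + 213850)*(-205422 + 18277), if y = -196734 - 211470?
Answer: 36372379330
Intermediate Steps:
y = -408204
(y + 213850)*(-205422 + 18277) = (-408204 + 213850)*(-205422 + 18277) = -194354*(-187145) = 36372379330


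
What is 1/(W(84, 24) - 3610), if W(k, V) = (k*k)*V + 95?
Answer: 1/165829 ≈ 6.0303e-6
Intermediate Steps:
W(k, V) = 95 + V*k² (W(k, V) = k²*V + 95 = V*k² + 95 = 95 + V*k²)
1/(W(84, 24) - 3610) = 1/((95 + 24*84²) - 3610) = 1/((95 + 24*7056) - 3610) = 1/((95 + 169344) - 3610) = 1/(169439 - 3610) = 1/165829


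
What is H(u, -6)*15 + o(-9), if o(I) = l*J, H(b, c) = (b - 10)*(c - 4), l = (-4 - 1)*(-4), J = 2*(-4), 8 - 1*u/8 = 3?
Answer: -4660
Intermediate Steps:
u = 40 (u = 64 - 8*3 = 64 - 24 = 40)
J = -8
l = 20 (l = -5*(-4) = 20)
H(b, c) = (-10 + b)*(-4 + c)
o(I) = -160 (o(I) = 20*(-8) = -160)
H(u, -6)*15 + o(-9) = (40 - 10*(-6) - 4*40 + 40*(-6))*15 - 160 = (40 + 60 - 160 - 240)*15 - 160 = -300*15 - 160 = -4500 - 160 = -4660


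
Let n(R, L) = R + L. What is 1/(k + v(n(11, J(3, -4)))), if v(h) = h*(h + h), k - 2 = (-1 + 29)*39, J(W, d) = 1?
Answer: 1/1382 ≈ 0.00072359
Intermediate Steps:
k = 1094 (k = 2 + (-1 + 29)*39 = 2 + 28*39 = 2 + 1092 = 1094)
n(R, L) = L + R
v(h) = 2*h² (v(h) = h*(2*h) = 2*h²)
1/(k + v(n(11, J(3, -4)))) = 1/(1094 + 2*(1 + 11)²) = 1/(1094 + 2*12²) = 1/(1094 + 2*144) = 1/(1094 + 288) = 1/1382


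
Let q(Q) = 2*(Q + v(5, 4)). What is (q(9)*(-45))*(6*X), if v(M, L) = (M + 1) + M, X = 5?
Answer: -54000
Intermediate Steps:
v(M, L) = 1 + 2*M (v(M, L) = (1 + M) + M = 1 + 2*M)
q(Q) = 22 + 2*Q (q(Q) = 2*(Q + (1 + 2*5)) = 2*(Q + (1 + 10)) = 2*(Q + 11) = 2*(11 + Q) = 22 + 2*Q)
(q(9)*(-45))*(6*X) = ((22 + 2*9)*(-45))*(6*5) = ((22 + 18)*(-45))*30 = (40*(-45))*30 = -1800*30 = -54000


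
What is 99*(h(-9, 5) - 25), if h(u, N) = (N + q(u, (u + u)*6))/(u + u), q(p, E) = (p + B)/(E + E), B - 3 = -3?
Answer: -120131/48 ≈ -2502.7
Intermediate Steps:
B = 0 (B = 3 - 3 = 0)
q(p, E) = p/(2*E) (q(p, E) = (p + 0)/(E + E) = p/((2*E)) = p*(1/(2*E)) = p/(2*E))
h(u, N) = (1/24 + N)/(2*u) (h(u, N) = (N + u/(2*(((u + u)*6))))/(u + u) = (N + u/(2*(((2*u)*6))))/((2*u)) = (N + u/(2*((12*u))))*(1/(2*u)) = (N + u*(1/(12*u))/2)*(1/(2*u)) = (N + 1/24)*(1/(2*u)) = (1/24 + N)*(1/(2*u)) = (1/24 + N)/(2*u))
99*(h(-9, 5) - 25) = 99*((1/48)*(1 + 24*5)/(-9) - 25) = 99*((1/48)*(-⅑)*(1 + 120) - 25) = 99*((1/48)*(-⅑)*121 - 25) = 99*(-121/432 - 25) = 99*(-10921/432) = -120131/48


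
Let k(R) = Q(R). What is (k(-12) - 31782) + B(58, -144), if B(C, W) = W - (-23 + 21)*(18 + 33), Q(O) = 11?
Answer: -31813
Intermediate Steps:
k(R) = 11
B(C, W) = 102 + W (B(C, W) = W - (-2)*51 = W - 1*(-102) = W + 102 = 102 + W)
(k(-12) - 31782) + B(58, -144) = (11 - 31782) + (102 - 144) = -31771 - 42 = -31813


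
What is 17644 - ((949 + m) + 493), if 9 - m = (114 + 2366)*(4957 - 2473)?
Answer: 6176513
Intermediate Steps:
m = -6160311 (m = 9 - (114 + 2366)*(4957 - 2473) = 9 - 2480*2484 = 9 - 1*6160320 = 9 - 6160320 = -6160311)
17644 - ((949 + m) + 493) = 17644 - ((949 - 6160311) + 493) = 17644 - (-6159362 + 493) = 17644 - 1*(-6158869) = 17644 + 6158869 = 6176513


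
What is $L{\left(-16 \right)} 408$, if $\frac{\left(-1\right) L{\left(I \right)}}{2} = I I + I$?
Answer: $-195840$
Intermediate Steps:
$L{\left(I \right)} = - 2 I - 2 I^{2}$ ($L{\left(I \right)} = - 2 \left(I I + I\right) = - 2 \left(I^{2} + I\right) = - 2 \left(I + I^{2}\right) = - 2 I - 2 I^{2}$)
$L{\left(-16 \right)} 408 = \left(-2\right) \left(-16\right) \left(1 - 16\right) 408 = \left(-2\right) \left(-16\right) \left(-15\right) 408 = \left(-480\right) 408 = -195840$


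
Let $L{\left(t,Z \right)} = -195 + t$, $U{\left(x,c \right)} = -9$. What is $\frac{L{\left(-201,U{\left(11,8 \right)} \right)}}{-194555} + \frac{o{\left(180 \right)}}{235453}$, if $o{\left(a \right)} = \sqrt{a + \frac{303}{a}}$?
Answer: $\frac{396}{194555} + \frac{\sqrt{163515}}{7063590} \approx 0.0020927$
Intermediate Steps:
$\frac{L{\left(-201,U{\left(11,8 \right)} \right)}}{-194555} + \frac{o{\left(180 \right)}}{235453} = \frac{-195 - 201}{-194555} + \frac{\sqrt{180 + \frac{303}{180}}}{235453} = \left(-396\right) \left(- \frac{1}{194555}\right) + \sqrt{180 + 303 \cdot \frac{1}{180}} \cdot \frac{1}{235453} = \frac{396}{194555} + \sqrt{180 + \frac{101}{60}} \cdot \frac{1}{235453} = \frac{396}{194555} + \sqrt{\frac{10901}{60}} \cdot \frac{1}{235453} = \frac{396}{194555} + \frac{\sqrt{163515}}{30} \cdot \frac{1}{235453} = \frac{396}{194555} + \frac{\sqrt{163515}}{7063590}$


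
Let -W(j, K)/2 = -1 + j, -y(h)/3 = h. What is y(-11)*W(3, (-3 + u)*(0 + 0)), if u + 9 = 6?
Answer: -132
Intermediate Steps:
u = -3 (u = -9 + 6 = -3)
y(h) = -3*h
W(j, K) = 2 - 2*j (W(j, K) = -2*(-1 + j) = 2 - 2*j)
y(-11)*W(3, (-3 + u)*(0 + 0)) = (-3*(-11))*(2 - 2*3) = 33*(2 - 6) = 33*(-4) = -132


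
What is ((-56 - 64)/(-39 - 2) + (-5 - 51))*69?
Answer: -150144/41 ≈ -3662.0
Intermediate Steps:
((-56 - 64)/(-39 - 2) + (-5 - 51))*69 = (-120/(-41) - 56)*69 = (-120*(-1/41) - 56)*69 = (120/41 - 56)*69 = -2176/41*69 = -150144/41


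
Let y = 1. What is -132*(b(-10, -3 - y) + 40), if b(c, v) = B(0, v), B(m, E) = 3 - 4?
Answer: -5148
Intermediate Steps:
B(m, E) = -1
b(c, v) = -1
-132*(b(-10, -3 - y) + 40) = -132*(-1 + 40) = -132*39 = -5148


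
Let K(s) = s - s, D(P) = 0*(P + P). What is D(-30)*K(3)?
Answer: 0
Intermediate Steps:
D(P) = 0 (D(P) = 0*(2*P) = 0)
K(s) = 0
D(-30)*K(3) = 0*0 = 0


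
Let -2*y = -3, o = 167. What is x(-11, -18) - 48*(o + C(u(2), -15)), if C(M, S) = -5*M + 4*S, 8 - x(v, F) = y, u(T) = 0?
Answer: -10259/2 ≈ -5129.5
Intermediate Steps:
y = 3/2 (y = -½*(-3) = 3/2 ≈ 1.5000)
x(v, F) = 13/2 (x(v, F) = 8 - 1*3/2 = 8 - 3/2 = 13/2)
x(-11, -18) - 48*(o + C(u(2), -15)) = 13/2 - 48*(167 + (-5*0 + 4*(-15))) = 13/2 - 48*(167 + (0 - 60)) = 13/2 - 48*(167 - 60) = 13/2 - 48*107 = 13/2 - 5136 = -10259/2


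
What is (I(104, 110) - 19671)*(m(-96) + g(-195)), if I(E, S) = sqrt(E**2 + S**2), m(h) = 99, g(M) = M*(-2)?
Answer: -9619119 + 978*sqrt(5729) ≈ -9.5451e+6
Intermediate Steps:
g(M) = -2*M
(I(104, 110) - 19671)*(m(-96) + g(-195)) = (sqrt(104**2 + 110**2) - 19671)*(99 - 2*(-195)) = (sqrt(10816 + 12100) - 19671)*(99 + 390) = (sqrt(22916) - 19671)*489 = (2*sqrt(5729) - 19671)*489 = (-19671 + 2*sqrt(5729))*489 = -9619119 + 978*sqrt(5729)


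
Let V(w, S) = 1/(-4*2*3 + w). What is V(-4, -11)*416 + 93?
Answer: 547/7 ≈ 78.143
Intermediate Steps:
V(w, S) = 1/(-24 + w) (V(w, S) = 1/(-8*3 + w) = 1/(-24 + w))
V(-4, -11)*416 + 93 = 416/(-24 - 4) + 93 = 416/(-28) + 93 = -1/28*416 + 93 = -104/7 + 93 = 547/7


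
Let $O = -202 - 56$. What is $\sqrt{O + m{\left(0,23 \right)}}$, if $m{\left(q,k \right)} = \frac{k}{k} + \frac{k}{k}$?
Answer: $16 i \approx 16.0 i$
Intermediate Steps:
$m{\left(q,k \right)} = 2$ ($m{\left(q,k \right)} = 1 + 1 = 2$)
$O = -258$
$\sqrt{O + m{\left(0,23 \right)}} = \sqrt{-258 + 2} = \sqrt{-256} = 16 i$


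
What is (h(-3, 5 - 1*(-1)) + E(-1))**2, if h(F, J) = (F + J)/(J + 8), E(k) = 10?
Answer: 20449/196 ≈ 104.33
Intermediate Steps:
h(F, J) = (F + J)/(8 + J)
(h(-3, 5 - 1*(-1)) + E(-1))**2 = ((-3 + (5 - 1*(-1)))/(8 + (5 - 1*(-1))) + 10)**2 = ((-3 + (5 + 1))/(8 + (5 + 1)) + 10)**2 = ((-3 + 6)/(8 + 6) + 10)**2 = (3/14 + 10)**2 = (143/14)**2 = 20449/196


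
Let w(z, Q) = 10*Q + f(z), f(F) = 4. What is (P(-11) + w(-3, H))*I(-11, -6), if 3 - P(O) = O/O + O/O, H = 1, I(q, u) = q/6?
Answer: -55/2 ≈ -27.500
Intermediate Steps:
I(q, u) = q/6 (I(q, u) = q*(⅙) = q/6)
P(O) = 1 (P(O) = 3 - (O/O + O/O) = 3 - (1 + 1) = 3 - 1*2 = 3 - 2 = 1)
w(z, Q) = 4 + 10*Q (w(z, Q) = 10*Q + 4 = 4 + 10*Q)
(P(-11) + w(-3, H))*I(-11, -6) = (1 + (4 + 10*1))*((⅙)*(-11)) = (1 + (4 + 10))*(-11/6) = (1 + 14)*(-11/6) = 15*(-11/6) = -55/2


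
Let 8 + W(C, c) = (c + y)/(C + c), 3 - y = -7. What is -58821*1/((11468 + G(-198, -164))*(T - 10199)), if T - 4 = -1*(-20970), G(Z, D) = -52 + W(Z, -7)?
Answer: -344523/719966105 ≈ -0.00047853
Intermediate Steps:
y = 10 (y = 3 - 1*(-7) = 3 + 7 = 10)
W(C, c) = -8 + (10 + c)/(C + c) (W(C, c) = -8 + (c + 10)/(C + c) = -8 + (10 + c)/(C + c))
G(Z, D) = -52 + (59 - 8*Z)/(-7 + Z) (G(Z, D) = -52 + (10 - 8*Z - 7*(-7))/(Z - 7) = -52 + (10 - 8*Z + 49)/(-7 + Z) = -52 + (59 - 8*Z)/(-7 + Z))
T = 20974 (T = 4 - 1*(-20970) = 4 + 20970 = 20974)
-58821*1/((11468 + G(-198, -164))*(T - 10199)) = -58821*1/((11468 + 3*(141 - 20*(-198))/(-7 - 198))*(20974 - 10199)) = -58821*1/(10775*(11468 + 3*(141 + 3960)/(-205))) = -58821*1/(10775*(11468 + 3*(-1/205)*4101)) = -58821*1/(10775*(11468 - 12303/205)) = -58821/(10775*(2338637/205)) = -58821/5039762735/41 = -58821*41/5039762735 = -344523/719966105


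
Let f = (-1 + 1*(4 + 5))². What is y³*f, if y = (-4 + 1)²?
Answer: 46656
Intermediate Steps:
y = 9 (y = (-3)² = 9)
f = 64 (f = (-1 + 1*9)² = (-1 + 9)² = 8² = 64)
y³*f = 9³*64 = 729*64 = 46656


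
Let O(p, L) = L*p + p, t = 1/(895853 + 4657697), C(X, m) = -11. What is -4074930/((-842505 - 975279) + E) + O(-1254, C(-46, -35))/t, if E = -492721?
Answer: 32181414648031986/462101 ≈ 6.9642e+10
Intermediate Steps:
t = 1/5553550 ≈ 1.8006e-7
O(p, L) = p + L*p
-4074930/((-842505 - 975279) + E) + O(-1254, C(-46, -35))/t = -4074930/((-842505 - 975279) - 492721) + (-1254*(1 - 11))/(1/5553550) = -4074930/(-1817784 - 492721) - 1254*(-10)*5553550 = -4074930/(-2310505) + 12540*5553550 = -4074930*(-1/2310505) + 69641517000 = 814986/462101 + 69641517000 = 32181414648031986/462101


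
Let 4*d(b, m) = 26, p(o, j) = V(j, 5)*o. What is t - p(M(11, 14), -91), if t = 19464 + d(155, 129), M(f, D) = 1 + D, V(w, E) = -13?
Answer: 39331/2 ≈ 19666.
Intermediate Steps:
p(o, j) = -13*o
d(b, m) = 13/2 (d(b, m) = (1/4)*26 = 13/2)
t = 38941/2 (t = 19464 + 13/2 = 38941/2 ≈ 19471.)
t - p(M(11, 14), -91) = 38941/2 - (-13)*(1 + 14) = 38941/2 - (-13)*15 = 38941/2 - 1*(-195) = 38941/2 + 195 = 39331/2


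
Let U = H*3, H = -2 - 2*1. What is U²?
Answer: 144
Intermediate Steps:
H = -4 (H = -2 - 2 = -4)
U = -12 (U = -4*3 = -12)
U² = (-12)² = 144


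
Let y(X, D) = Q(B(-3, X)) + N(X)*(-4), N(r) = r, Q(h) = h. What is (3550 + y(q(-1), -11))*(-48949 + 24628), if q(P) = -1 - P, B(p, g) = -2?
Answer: -86290908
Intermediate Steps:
y(X, D) = -2 - 4*X (y(X, D) = -2 + X*(-4) = -2 - 4*X)
(3550 + y(q(-1), -11))*(-48949 + 24628) = (3550 + (-2 - 4*(-1 - 1*(-1))))*(-48949 + 24628) = (3550 + (-2 - 4*(-1 + 1)))*(-24321) = (3550 + (-2 - 4*0))*(-24321) = (3550 + (-2 + 0))*(-24321) = (3550 - 2)*(-24321) = 3548*(-24321) = -86290908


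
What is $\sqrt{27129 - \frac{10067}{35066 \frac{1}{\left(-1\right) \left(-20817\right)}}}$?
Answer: $\frac{5 \sqrt{1040395280646}}{35066} \approx 145.44$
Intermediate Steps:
$\sqrt{27129 - \frac{10067}{35066 \frac{1}{\left(-1\right) \left(-20817\right)}}} = \sqrt{27129 - \frac{10067}{35066 \cdot \frac{1}{20817}}} = \sqrt{27129 - \frac{10067}{\frac{35066}{20817}}} = \sqrt{27129 - \frac{209564739}{35066}} = \sqrt{\frac{741740775}{35066}} = \frac{5 \sqrt{1040395280646}}{35066}$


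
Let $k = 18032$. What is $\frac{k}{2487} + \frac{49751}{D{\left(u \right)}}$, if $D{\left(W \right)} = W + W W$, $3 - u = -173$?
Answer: $\frac{228487867}{25825008} \approx 8.8475$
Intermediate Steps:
$u = 176$ ($u = 3 - -173 = 3 + 173 = 176$)
$D{\left(W \right)} = W + W^{2}$
$\frac{k}{2487} + \frac{49751}{D{\left(u \right)}} = \frac{18032}{2487} + \frac{49751}{176 \left(1 + 176\right)} = 18032 \cdot \frac{1}{2487} + \frac{49751}{176 \cdot 177} = \frac{18032}{2487} + \frac{49751}{31152} = \frac{228487867}{25825008}$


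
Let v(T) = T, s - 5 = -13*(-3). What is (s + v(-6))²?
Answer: 1444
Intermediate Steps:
s = 44 (s = 5 - 13*(-3) = 5 + 39 = 44)
(s + v(-6))² = (44 - 6)² = 38² = 1444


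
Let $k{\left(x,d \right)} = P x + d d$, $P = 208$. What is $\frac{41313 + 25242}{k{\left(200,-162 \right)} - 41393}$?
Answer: $\frac{7395}{2939} \approx 2.5162$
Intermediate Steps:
$k{\left(x,d \right)} = d^{2} + 208 x$ ($k{\left(x,d \right)} = 208 x + d d = 208 x + d^{2} = d^{2} + 208 x$)
$\frac{41313 + 25242}{k{\left(200,-162 \right)} - 41393} = \frac{41313 + 25242}{\left(\left(-162\right)^{2} + 208 \cdot 200\right) - 41393} = \frac{66555}{\left(26244 + 41600\right) - 41393} = \frac{66555}{67844 - 41393} = \frac{66555}{26451} = 66555 \cdot \frac{1}{26451} = \frac{7395}{2939}$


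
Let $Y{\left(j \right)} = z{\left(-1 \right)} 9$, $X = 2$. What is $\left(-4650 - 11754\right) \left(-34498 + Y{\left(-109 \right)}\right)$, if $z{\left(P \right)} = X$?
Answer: $565609920$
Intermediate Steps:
$z{\left(P \right)} = 2$
$Y{\left(j \right)} = 18$ ($Y{\left(j \right)} = 2 \cdot 9 = 18$)
$\left(-4650 - 11754\right) \left(-34498 + Y{\left(-109 \right)}\right) = \left(-4650 - 11754\right) \left(-34498 + 18\right) = \left(-16404\right) \left(-34480\right) = 565609920$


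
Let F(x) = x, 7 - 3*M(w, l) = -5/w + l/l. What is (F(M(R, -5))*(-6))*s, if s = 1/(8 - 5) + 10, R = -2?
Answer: -217/3 ≈ -72.333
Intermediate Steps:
M(w, l) = 2 + 5/(3*w) (M(w, l) = 7/3 - (-5/w + l/l)/3 = 7/3 - (-5/w + 1)/3 = 7/3 - (1 - 5/w)/3 = 7/3 + (-1/3 + 5/(3*w)) = 2 + 5/(3*w))
s = 31/3 (s = 1/3 + 10 = 31/3 ≈ 10.333)
(F(M(R, -5))*(-6))*s = ((2 + (5/3)/(-2))*(-6))*(31/3) = ((2 + (5/3)*(-1/2))*(-6))*(31/3) = ((2 - 5/6)*(-6))*(31/3) = ((7/6)*(-6))*(31/3) = -7*31/3 = -217/3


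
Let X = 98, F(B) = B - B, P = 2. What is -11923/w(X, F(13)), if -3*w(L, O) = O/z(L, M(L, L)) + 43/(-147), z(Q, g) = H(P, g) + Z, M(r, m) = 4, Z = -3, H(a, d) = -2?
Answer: -5258043/43 ≈ -1.2228e+5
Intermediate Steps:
F(B) = 0
z(Q, g) = -5 (z(Q, g) = -2 - 3 = -5)
w(L, O) = 43/441 + O/15 (w(L, O) = -(O/(-5) + 43/(-147))/3 = -(O*(-1/5) + 43*(-1/147))/3 = -(-O/5 - 43/147)/3 = -(-43/147 - O/5)/3 = 43/441 + O/15)
-11923/w(X, F(13)) = -11923/(43/441 + (1/15)*0) = -11923/(43/441 + 0) = -11923/43/441 = -11923*441/43 = -5258043/43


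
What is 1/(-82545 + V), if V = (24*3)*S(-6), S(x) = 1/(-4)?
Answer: -1/82563 ≈ -1.2112e-5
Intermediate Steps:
S(x) = -1/4
V = -18 (V = (24*3)*(-1/4) = 72*(-1/4) = -18)
1/(-82545 + V) = 1/(-82545 - 18) = 1/(-82563) = -1/82563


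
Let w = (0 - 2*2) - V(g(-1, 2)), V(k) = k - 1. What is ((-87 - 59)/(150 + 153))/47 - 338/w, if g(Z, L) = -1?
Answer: 2406583/14241 ≈ 168.99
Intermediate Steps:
V(k) = -1 + k
w = -2 (w = (0 - 2*2) - (-1 - 1) = (0 - 4) - 1*(-2) = -4 + 2 = -2)
((-87 - 59)/(150 + 153))/47 - 338/w = ((-87 - 59)/(150 + 153))/47 - 338/(-2) = -146/303*(1/47) - 338*(-1/2) = -146*1/303*(1/47) + 169 = -146/303*1/47 + 169 = -146/14241 + 169 = 2406583/14241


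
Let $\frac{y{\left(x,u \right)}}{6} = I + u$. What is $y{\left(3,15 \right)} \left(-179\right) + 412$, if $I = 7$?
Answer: $-23216$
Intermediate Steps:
$y{\left(x,u \right)} = 42 + 6 u$ ($y{\left(x,u \right)} = 6 \left(7 + u\right) = 42 + 6 u$)
$y{\left(3,15 \right)} \left(-179\right) + 412 = \left(42 + 6 \cdot 15\right) \left(-179\right) + 412 = \left(42 + 90\right) \left(-179\right) + 412 = 132 \left(-179\right) + 412 = -23628 + 412 = -23216$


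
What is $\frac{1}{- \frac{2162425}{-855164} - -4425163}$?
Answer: $\frac{855164}{3784242254157} \approx 2.2598 \cdot 10^{-7}$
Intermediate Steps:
$\frac{1}{- \frac{2162425}{-855164} - -4425163} = \frac{1}{\left(-2162425\right) \left(- \frac{1}{855164}\right) + 4425163} = \frac{1}{\frac{2162425}{855164} + 4425163} = \frac{1}{\frac{3784242254157}{855164}} = \frac{855164}{3784242254157}$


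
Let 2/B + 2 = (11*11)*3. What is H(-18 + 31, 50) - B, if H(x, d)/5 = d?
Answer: 90248/361 ≈ 249.99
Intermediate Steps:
H(x, d) = 5*d
B = 2/361 (B = 2/(-2 + (11*11)*3) = 2/(-2 + 121*3) = 2/(-2 + 363) = 2/361 ≈ 0.0055402)
H(-18 + 31, 50) - B = 5*50 - 1*2/361 = 250 - 2/361 = 90248/361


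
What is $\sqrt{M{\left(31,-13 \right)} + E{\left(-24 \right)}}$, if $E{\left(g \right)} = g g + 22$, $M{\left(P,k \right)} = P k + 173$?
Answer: $4 \sqrt{23} \approx 19.183$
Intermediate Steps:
$M{\left(P,k \right)} = 173 + P k$
$E{\left(g \right)} = 22 + g^{2}$ ($E{\left(g \right)} = g^{2} + 22 = 22 + g^{2}$)
$\sqrt{M{\left(31,-13 \right)} + E{\left(-24 \right)}} = \sqrt{\left(173 + 31 \left(-13\right)\right) + \left(22 + \left(-24\right)^{2}\right)} = \sqrt{\left(173 - 403\right) + \left(22 + 576\right)} = \sqrt{-230 + 598} = \sqrt{368} = 4 \sqrt{23}$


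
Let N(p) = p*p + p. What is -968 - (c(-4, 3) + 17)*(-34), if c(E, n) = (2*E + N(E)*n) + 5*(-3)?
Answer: 52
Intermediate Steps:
N(p) = p + p**2 (N(p) = p**2 + p = p + p**2)
c(E, n) = -15 + 2*E + E*n*(1 + E) (c(E, n) = (2*E + (E*(1 + E))*n) + 5*(-3) = (2*E + E*n*(1 + E)) - 15 = -15 + 2*E + E*n*(1 + E))
-968 - (c(-4, 3) + 17)*(-34) = -968 - ((-15 + 2*(-4) - 4*3*(1 - 4)) + 17)*(-34) = -968 - ((-15 - 8 - 4*3*(-3)) + 17)*(-34) = -968 - ((-15 - 8 + 36) + 17)*(-34) = -968 - (13 + 17)*(-34) = -968 - 30*(-34) = -968 - 1*(-1020) = -968 + 1020 = 52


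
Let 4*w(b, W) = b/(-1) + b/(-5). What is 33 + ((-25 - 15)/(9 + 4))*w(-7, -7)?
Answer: 345/13 ≈ 26.538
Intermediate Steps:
w(b, W) = -3*b/10 (w(b, W) = (b/(-1) + b/(-5))/4 = (b*(-1) + b*(-⅕))/4 = (-b - b/5)/4 = (-6*b/5)/4 = -3*b/10)
33 + ((-25 - 15)/(9 + 4))*w(-7, -7) = 33 + ((-25 - 15)/(9 + 4))*(-3/10*(-7)) = 33 - 40/13*(21/10) = 33 - 40*1/13*(21/10) = 33 - 40/13*21/10 = 33 - 84/13 = 345/13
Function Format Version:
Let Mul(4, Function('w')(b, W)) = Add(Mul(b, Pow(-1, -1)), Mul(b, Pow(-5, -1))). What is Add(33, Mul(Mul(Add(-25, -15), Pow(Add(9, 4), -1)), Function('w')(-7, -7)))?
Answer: Rational(345, 13) ≈ 26.538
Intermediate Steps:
Function('w')(b, W) = Mul(Rational(-3, 10), b) (Function('w')(b, W) = Mul(Rational(1, 4), Add(Mul(b, Pow(-1, -1)), Mul(b, Pow(-5, -1)))) = Mul(Rational(1, 4), Add(Mul(b, -1), Mul(b, Rational(-1, 5)))) = Mul(Rational(1, 4), Add(Mul(-1, b), Mul(Rational(-1, 5), b))) = Mul(Rational(1, 4), Mul(Rational(-6, 5), b)) = Mul(Rational(-3, 10), b))
Add(33, Mul(Mul(Add(-25, -15), Pow(Add(9, 4), -1)), Function('w')(-7, -7))) = Add(33, Mul(Mul(Add(-25, -15), Pow(Add(9, 4), -1)), Mul(Rational(-3, 10), -7))) = Add(33, Mul(Mul(-40, Pow(13, -1)), Rational(21, 10))) = Add(33, Mul(Mul(-40, Rational(1, 13)), Rational(21, 10))) = Add(33, Mul(Rational(-40, 13), Rational(21, 10))) = Add(33, Rational(-84, 13)) = Rational(345, 13)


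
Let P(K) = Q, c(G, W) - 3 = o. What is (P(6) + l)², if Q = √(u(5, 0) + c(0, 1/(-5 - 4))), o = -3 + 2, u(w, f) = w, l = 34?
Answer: (34 + √7)² ≈ 1342.9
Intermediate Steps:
o = -1
c(G, W) = 2 (c(G, W) = 3 - 1 = 2)
Q = √7 (Q = √(5 + 2) = √7 ≈ 2.6458)
P(K) = √7
(P(6) + l)² = (√7 + 34)² = (34 + √7)²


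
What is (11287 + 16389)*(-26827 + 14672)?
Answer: -336401780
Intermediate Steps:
(11287 + 16389)*(-26827 + 14672) = 27676*(-12155) = -336401780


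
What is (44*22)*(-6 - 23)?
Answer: -28072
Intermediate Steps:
(44*22)*(-6 - 23) = 968*(-29) = -28072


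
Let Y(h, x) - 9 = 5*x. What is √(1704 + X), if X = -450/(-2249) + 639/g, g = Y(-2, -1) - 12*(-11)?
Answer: √39968056896222/152932 ≈ 41.339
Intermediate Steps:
Y(h, x) = 9 + 5*x
g = 136 (g = (9 + 5*(-1)) - 12*(-11) = (9 - 5) + 132 = 4 + 132 = 136)
X = 1498311/305864 (X = -450/(-2249) + 639/136 = -450*(-1/2249) + 639*(1/136) = 450/2249 + 639/136 = 1498311/305864 ≈ 4.8986)
√(1704 + X) = √(1704 + 1498311/305864) = √(522690567/305864) = √39968056896222/152932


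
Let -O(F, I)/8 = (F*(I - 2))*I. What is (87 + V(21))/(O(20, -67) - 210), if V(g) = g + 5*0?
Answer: -6/41105 ≈ -0.00014597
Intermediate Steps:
V(g) = g (V(g) = g + 0 = g)
O(F, I) = -8*F*I*(-2 + I) (O(F, I) = -8*F*(I - 2)*I = -8*F*(-2 + I)*I = -8*F*I*(-2 + I))
(87 + V(21))/(O(20, -67) - 210) = (87 + 21)/(8*20*(-67)*(2 - 1*(-67)) - 210) = 108/(8*20*(-67)*(2 + 67) - 210) = 108/(8*20*(-67)*69 - 210) = 108/(-739680 - 210) = 108/(-739890) = 108*(-1/739890) = -6/41105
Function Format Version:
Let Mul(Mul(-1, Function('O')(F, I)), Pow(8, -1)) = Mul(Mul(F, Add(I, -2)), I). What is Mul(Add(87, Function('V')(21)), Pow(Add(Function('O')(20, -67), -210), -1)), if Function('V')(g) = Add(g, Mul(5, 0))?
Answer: Rational(-6, 41105) ≈ -0.00014597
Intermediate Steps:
Function('V')(g) = g (Function('V')(g) = Add(g, 0) = g)
Function('O')(F, I) = Mul(-8, F, I, Add(-2, I)) (Function('O')(F, I) = Mul(-8, Mul(Mul(F, Add(I, -2)), I)) = Mul(-8, Mul(Mul(F, Add(-2, I)), I)) = Mul(-8, Mul(F, I, Add(-2, I))) = Mul(-8, F, I, Add(-2, I)))
Mul(Add(87, Function('V')(21)), Pow(Add(Function('O')(20, -67), -210), -1)) = Mul(Add(87, 21), Pow(Add(Mul(8, 20, -67, Add(2, Mul(-1, -67))), -210), -1)) = Mul(108, Pow(Add(Mul(8, 20, -67, Add(2, 67)), -210), -1)) = Mul(108, Pow(Add(Mul(8, 20, -67, 69), -210), -1)) = Mul(108, Pow(Add(-739680, -210), -1)) = Mul(108, Pow(-739890, -1)) = Mul(108, Rational(-1, 739890)) = Rational(-6, 41105)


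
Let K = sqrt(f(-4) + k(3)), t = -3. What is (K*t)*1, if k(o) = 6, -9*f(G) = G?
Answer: -sqrt(58) ≈ -7.6158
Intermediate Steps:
f(G) = -G/9
K = sqrt(58)/3 (K = sqrt(-1/9*(-4) + 6) = sqrt(4/9 + 6) = sqrt(58/9) = sqrt(58)/3 ≈ 2.5386)
(K*t)*1 = ((sqrt(58)/3)*(-3))*1 = -sqrt(58)*1 = -sqrt(58)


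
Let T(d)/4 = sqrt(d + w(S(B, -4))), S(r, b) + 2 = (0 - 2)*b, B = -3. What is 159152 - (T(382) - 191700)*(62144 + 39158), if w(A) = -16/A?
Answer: 19419752552 - 405208*sqrt(3414)/3 ≈ 1.9412e+10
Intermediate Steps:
S(r, b) = -2 - 2*b (S(r, b) = -2 + (0 - 2)*b = -2 - 2*b)
T(d) = 4*sqrt(-8/3 + d) (T(d) = 4*sqrt(d - 16/(-2 - 2*(-4))) = 4*sqrt(d - 16/(-2 + 8)) = 4*sqrt(d - 16/6) = 4*sqrt(d - 16*1/6) = 4*sqrt(d - 8/3) = 4*sqrt(-8/3 + d))
159152 - (T(382) - 191700)*(62144 + 39158) = 159152 - (4*sqrt(-24 + 9*382)/3 - 191700)*(62144 + 39158) = 159152 - (4*sqrt(-24 + 3438)/3 - 191700)*101302 = 159152 - (4*sqrt(3414)/3 - 191700)*101302 = 159152 - (-191700 + 4*sqrt(3414)/3)*101302 = 159152 - (-19419593400 + 405208*sqrt(3414)/3) = 159152 + (19419593400 - 405208*sqrt(3414)/3) = 19419752552 - 405208*sqrt(3414)/3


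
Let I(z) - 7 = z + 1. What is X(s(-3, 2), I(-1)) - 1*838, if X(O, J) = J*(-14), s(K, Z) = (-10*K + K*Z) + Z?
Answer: -936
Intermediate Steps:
I(z) = 8 + z (I(z) = 7 + (z + 1) = 7 + (1 + z) = 8 + z)
s(K, Z) = Z - 10*K + K*Z
X(O, J) = -14*J
X(s(-3, 2), I(-1)) - 1*838 = -14*(8 - 1) - 1*838 = -14*7 - 838 = -98 - 838 = -936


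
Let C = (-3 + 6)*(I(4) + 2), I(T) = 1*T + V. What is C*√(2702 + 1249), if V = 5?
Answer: 99*√439 ≈ 2074.3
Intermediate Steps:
I(T) = 5 + T (I(T) = 1*T + 5 = T + 5 = 5 + T)
C = 33 (C = (-3 + 6)*((5 + 4) + 2) = 3*(9 + 2) = 3*11 = 33)
C*√(2702 + 1249) = 33*√(2702 + 1249) = 33*√3951 = 33*(3*√439) = 99*√439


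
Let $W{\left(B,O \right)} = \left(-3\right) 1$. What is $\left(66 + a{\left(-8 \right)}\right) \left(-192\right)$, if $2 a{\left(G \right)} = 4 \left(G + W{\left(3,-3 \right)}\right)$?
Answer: $-8448$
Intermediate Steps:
$W{\left(B,O \right)} = -3$
$a{\left(G \right)} = -6 + 2 G$ ($a{\left(G \right)} = \frac{4 \left(G - 3\right)}{2} = \frac{4 \left(-3 + G\right)}{2} = \frac{-12 + 4 G}{2} = -6 + 2 G$)
$\left(66 + a{\left(-8 \right)}\right) \left(-192\right) = \left(66 + \left(-6 + 2 \left(-8\right)\right)\right) \left(-192\right) = \left(66 - 22\right) \left(-192\right) = 44 \left(-192\right) = -8448$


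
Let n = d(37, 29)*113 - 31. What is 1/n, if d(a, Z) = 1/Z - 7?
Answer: -29/23725 ≈ -0.0012223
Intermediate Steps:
d(a, Z) = -7 + 1/Z
n = -23725/29 (n = (-7 + 1/29)*113 - 31 = -202/29*113 - 31 = -22826/29 - 31 = -23725/29 ≈ -818.10)
1/n = 1/(-23725/29) = -29/23725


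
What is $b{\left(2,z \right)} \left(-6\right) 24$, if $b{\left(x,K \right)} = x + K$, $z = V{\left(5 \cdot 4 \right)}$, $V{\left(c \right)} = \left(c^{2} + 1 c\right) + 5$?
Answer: $-61488$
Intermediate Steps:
$V{\left(c \right)} = 5 + c + c^{2}$ ($V{\left(c \right)} = \left(c^{2} + c\right) + 5 = \left(c + c^{2}\right) + 5 = 5 + c + c^{2}$)
$z = 425$ ($z = 5 + 5 \cdot 4 + \left(5 \cdot 4\right)^{2} = 5 + 20 + 20^{2} = 5 + 20 + 400 = 425$)
$b{\left(x,K \right)} = K + x$
$b{\left(2,z \right)} \left(-6\right) 24 = \left(425 + 2\right) \left(-6\right) 24 = 427 \left(-6\right) 24 = \left(-2562\right) 24 = -61488$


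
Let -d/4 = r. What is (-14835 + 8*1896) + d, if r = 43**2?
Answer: -7063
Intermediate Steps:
r = 1849
d = -7396 (d = -4*1849 = -7396)
(-14835 + 8*1896) + d = (-14835 + 8*1896) - 7396 = (-14835 + 15168) - 7396 = 333 - 7396 = -7063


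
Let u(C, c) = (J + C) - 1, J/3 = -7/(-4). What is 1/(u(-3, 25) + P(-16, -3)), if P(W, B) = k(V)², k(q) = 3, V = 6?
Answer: 4/41 ≈ 0.097561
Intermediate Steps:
J = 21/4 (J = 3*(-7/(-4)) = 3*(-7*(-¼)) = 3*(7/4) = 21/4 ≈ 5.2500)
u(C, c) = 17/4 + C (u(C, c) = (21/4 + C) - 1 = 17/4 + C)
P(W, B) = 9 (P(W, B) = 3² = 9)
1/(u(-3, 25) + P(-16, -3)) = 1/((17/4 - 3) + 9) = 1/(5/4 + 9) = 1/(41/4) = 4/41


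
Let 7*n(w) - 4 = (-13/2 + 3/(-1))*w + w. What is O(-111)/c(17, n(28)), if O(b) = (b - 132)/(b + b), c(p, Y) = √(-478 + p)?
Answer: -81*I*√461/34114 ≈ -0.05098*I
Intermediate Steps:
n(w) = 4/7 - 17*w/14 (n(w) = 4/7 + ((-13/2 + 3/(-1))*w + w)/7 = 4/7 + ((-13*½ + 3*(-1))*w + w)/7 = 4/7 + ((-13/2 - 3)*w + w)/7 = 4/7 + (-19*w/2 + w)/7 = 4/7 + (-17*w/2)/7 = 4/7 - 17*w/14)
O(b) = (-132 + b)/(2*b) (O(b) = (-132 + b)/((2*b)) = (-132 + b)*(1/(2*b)) = (-132 + b)/(2*b))
O(-111)/c(17, n(28)) = ((½)*(-132 - 111)/(-111))/(√(-478 + 17)) = ((½)*(-1/111)*(-243))/(√(-461)) = 81/(74*((I*√461))) = 81*(-I*√461/461)/74 = -81*I*√461/34114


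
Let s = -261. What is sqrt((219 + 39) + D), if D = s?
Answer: I*sqrt(3) ≈ 1.732*I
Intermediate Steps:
D = -261
sqrt((219 + 39) + D) = sqrt((219 + 39) - 261) = sqrt(258 - 261) = sqrt(-3) = I*sqrt(3)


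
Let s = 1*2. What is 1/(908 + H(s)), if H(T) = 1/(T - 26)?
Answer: 24/21791 ≈ 0.0011014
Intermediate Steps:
s = 2
H(T) = 1/(-26 + T)
1/(908 + H(s)) = 1/(908 + 1/(-26 + 2)) = 1/(908 + 1/(-24)) = 1/(908 - 1/24) = 1/(21791/24) = 24/21791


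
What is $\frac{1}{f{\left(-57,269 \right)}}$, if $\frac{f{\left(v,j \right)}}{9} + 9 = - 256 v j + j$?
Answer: $\frac{1}{35329572} \approx 2.8305 \cdot 10^{-8}$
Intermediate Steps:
$f{\left(v,j \right)} = -81 + 9 j - 2304 j v$ ($f{\left(v,j \right)} = -81 + 9 \left(- 256 v j + j\right) = -81 + 9 \left(- 256 j v + j\right) = -81 + 9 \left(j - 256 j v\right) = -81 - \left(- 9 j + 2304 j v\right) = -81 + 9 j - 2304 j v$)
$\frac{1}{f{\left(-57,269 \right)}} = \frac{1}{-81 + 9 \cdot 269 - 619776 \left(-57\right)} = \frac{1}{-81 + 2421 + 35327232} = \frac{1}{35329572}$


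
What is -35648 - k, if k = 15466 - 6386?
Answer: -44728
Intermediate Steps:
k = 9080
-35648 - k = -35648 - 1*9080 = -35648 - 9080 = -44728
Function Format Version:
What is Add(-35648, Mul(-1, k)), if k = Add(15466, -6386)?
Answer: -44728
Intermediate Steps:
k = 9080
Add(-35648, Mul(-1, k)) = Add(-35648, Mul(-1, 9080)) = Add(-35648, -9080) = -44728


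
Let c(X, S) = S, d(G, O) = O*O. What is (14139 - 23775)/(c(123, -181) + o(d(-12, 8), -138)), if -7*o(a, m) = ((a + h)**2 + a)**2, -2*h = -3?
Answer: 1079232/303372161 ≈ 0.0035575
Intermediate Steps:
h = 3/2 (h = -1/2*(-3) = 3/2 ≈ 1.5000)
d(G, O) = O**2
o(a, m) = -(a + (3/2 + a)**2)**2/7 (o(a, m) = -((a + 3/2)**2 + a)**2/7 = -((3/2 + a)**2 + a)**2/7 = -(a + (3/2 + a)**2)**2/7)
(14139 - 23775)/(c(123, -181) + o(d(-12, 8), -138)) = (14139 - 23775)/(-181 - ((3 + 2*8**2)**2 + 4*8**2)**2/112) = -9636/(-181 - ((3 + 2*64)**2 + 4*64)**2/112) = -9636/(-181 - ((3 + 128)**2 + 256)**2/112) = -9636/(-181 - (131**2 + 256)**2/112) = -9636/(-181 - (17161 + 256)**2/112) = -9636/(-181 - 1/112*17417**2) = -9636/(-181 - 1/112*303351889) = -9636/(-181 - 303351889/112) = -9636/(-303372161/112) = -9636*(-112/303372161) = 1079232/303372161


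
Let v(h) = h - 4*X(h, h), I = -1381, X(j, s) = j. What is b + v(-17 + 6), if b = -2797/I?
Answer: 48370/1381 ≈ 35.025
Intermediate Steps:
v(h) = -3*h (v(h) = h - 4*h = -3*h)
b = 2797/1381 (b = -2797/(-1381) = -2797*(-1/1381) = 2797/1381 ≈ 2.0253)
b + v(-17 + 6) = 2797/1381 - 3*(-17 + 6) = 2797/1381 - 3*(-11) = 2797/1381 + 33 = 48370/1381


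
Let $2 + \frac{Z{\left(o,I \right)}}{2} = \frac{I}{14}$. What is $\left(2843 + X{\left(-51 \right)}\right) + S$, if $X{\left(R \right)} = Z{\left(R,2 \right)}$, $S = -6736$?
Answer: $- \frac{27277}{7} \approx -3896.7$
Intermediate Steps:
$Z{\left(o,I \right)} = -4 + \frac{I}{7}$ ($Z{\left(o,I \right)} = -4 + 2 \frac{I}{14} = -4 + \frac{I}{7}$)
$X{\left(R \right)} = - \frac{26}{7}$ ($X{\left(R \right)} = -4 + \frac{1}{7} \cdot 2 = -4 + \frac{2}{7} = - \frac{26}{7}$)
$\left(2843 + X{\left(-51 \right)}\right) + S = \left(2843 - \frac{26}{7}\right) - 6736 = \frac{19875}{7} - 6736 = - \frac{27277}{7}$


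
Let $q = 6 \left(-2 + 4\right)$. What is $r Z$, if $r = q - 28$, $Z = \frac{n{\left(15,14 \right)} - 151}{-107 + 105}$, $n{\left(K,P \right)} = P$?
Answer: $-1096$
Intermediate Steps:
$q = 12$ ($q = 6 \cdot 2 = 12$)
$Z = \frac{137}{2}$ ($Z = \frac{14 - 151}{-107 + 105} = - \frac{137}{-2} = \left(-137\right) \left(- \frac{1}{2}\right) = \frac{137}{2} \approx 68.5$)
$r = -16$ ($r = 12 - 28 = -16$)
$r Z = \left(-16\right) \frac{137}{2} = -1096$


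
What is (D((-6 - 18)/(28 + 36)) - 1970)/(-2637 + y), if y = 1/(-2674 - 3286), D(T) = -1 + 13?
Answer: 11669680/15716521 ≈ 0.74251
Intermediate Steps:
D(T) = 12
y = -1/5960 (y = 1/(-5960) = -1/5960 ≈ -0.00016779)
(D((-6 - 18)/(28 + 36)) - 1970)/(-2637 + y) = (12 - 1970)/(-2637 - 1/5960) = -1958/(-15716521/5960) = -1958*(-5960/15716521) = 11669680/15716521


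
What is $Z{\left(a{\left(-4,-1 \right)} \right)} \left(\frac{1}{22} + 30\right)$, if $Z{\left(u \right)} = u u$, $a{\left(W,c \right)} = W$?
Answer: $\frac{5288}{11} \approx 480.73$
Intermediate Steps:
$Z{\left(u \right)} = u^{2}$
$Z{\left(a{\left(-4,-1 \right)} \right)} \left(\frac{1}{22} + 30\right) = \left(-4\right)^{2} \left(\frac{1}{22} + 30\right) = 16 \left(\frac{1}{22} + 30\right) = 16 \cdot \frac{661}{22} = \frac{5288}{11}$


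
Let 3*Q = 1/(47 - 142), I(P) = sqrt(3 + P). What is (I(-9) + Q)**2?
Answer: (1 - 285*I*sqrt(6))**2/81225 ≈ -6.0 - 0.017189*I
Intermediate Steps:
Q = -1/285 (Q = 1/(3*(47 - 142)) = (1/3)/(-95) = (1/3)*(-1/95) = -1/285 ≈ -0.0035088)
(I(-9) + Q)**2 = (sqrt(3 - 9) - 1/285)**2 = (sqrt(-6) - 1/285)**2 = (I*sqrt(6) - 1/285)**2 = (-1/285 + I*sqrt(6))**2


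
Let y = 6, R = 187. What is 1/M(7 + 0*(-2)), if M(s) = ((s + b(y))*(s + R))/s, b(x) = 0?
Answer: 1/194 ≈ 0.0051546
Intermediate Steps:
M(s) = 187 + s (M(s) = ((s + 0)*(s + 187))/s = (s*(187 + s))/s = 187 + s)
1/M(7 + 0*(-2)) = 1/(187 + (7 + 0*(-2))) = 1/(187 + (7 + 0)) = 1/(187 + 7) = 1/194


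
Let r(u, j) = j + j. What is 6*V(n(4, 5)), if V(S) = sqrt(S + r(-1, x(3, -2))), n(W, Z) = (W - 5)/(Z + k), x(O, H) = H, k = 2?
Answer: 6*I*sqrt(203)/7 ≈ 12.212*I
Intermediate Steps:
n(W, Z) = (-5 + W)/(2 + Z) (n(W, Z) = (W - 5)/(Z + 2) = (-5 + W)/(2 + Z))
r(u, j) = 2*j
V(S) = sqrt(-4 + S) (V(S) = sqrt(S + 2*(-2)) = sqrt(S - 4) = sqrt(-4 + S))
6*V(n(4, 5)) = 6*sqrt(-4 + (-5 + 4)/(2 + 5)) = 6*sqrt(-4 - 1/7) = 6*sqrt(-29/7) = 6*(I*sqrt(203)/7) = 6*I*sqrt(203)/7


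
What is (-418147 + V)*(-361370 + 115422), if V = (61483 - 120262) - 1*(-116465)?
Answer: 88654662028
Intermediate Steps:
V = 57686 (V = -58779 + 116465 = 57686)
(-418147 + V)*(-361370 + 115422) = (-418147 + 57686)*(-361370 + 115422) = -360461*(-245948) = 88654662028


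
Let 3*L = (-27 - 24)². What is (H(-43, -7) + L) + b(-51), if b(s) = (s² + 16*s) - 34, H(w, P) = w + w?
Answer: 2532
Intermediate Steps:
H(w, P) = 2*w
b(s) = -34 + s² + 16*s
L = 867 (L = (-27 - 24)²/3 = (⅓)*(-51)² = (⅓)*2601 = 867)
(H(-43, -7) + L) + b(-51) = (2*(-43) + 867) + (-34 + (-51)² + 16*(-51)) = (-86 + 867) + (-34 + 2601 - 816) = 781 + 1751 = 2532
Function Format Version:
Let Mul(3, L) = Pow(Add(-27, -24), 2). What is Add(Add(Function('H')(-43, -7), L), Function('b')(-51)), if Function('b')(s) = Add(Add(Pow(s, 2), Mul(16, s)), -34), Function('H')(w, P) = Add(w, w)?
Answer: 2532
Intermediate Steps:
Function('H')(w, P) = Mul(2, w)
Function('b')(s) = Add(-34, Pow(s, 2), Mul(16, s))
L = 867 (L = Mul(Rational(1, 3), Pow(Add(-27, -24), 2)) = Mul(Rational(1, 3), Pow(-51, 2)) = Mul(Rational(1, 3), 2601) = 867)
Add(Add(Function('H')(-43, -7), L), Function('b')(-51)) = Add(Add(Mul(2, -43), 867), Add(-34, Pow(-51, 2), Mul(16, -51))) = Add(Add(-86, 867), Add(-34, 2601, -816)) = Add(781, 1751) = 2532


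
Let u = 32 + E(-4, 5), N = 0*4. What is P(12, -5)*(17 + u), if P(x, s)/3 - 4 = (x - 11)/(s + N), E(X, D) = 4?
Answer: 3021/5 ≈ 604.20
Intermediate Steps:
N = 0
P(x, s) = 12 + 3*(-11 + x)/s (P(x, s) = 12 + 3*((x - 11)/(s + 0)) = 12 + 3*((-11 + x)/s) = 12 + 3*(-11 + x)/s)
u = 36 (u = 32 + 4 = 36)
P(12, -5)*(17 + u) = (3*(-11 + 12 + 4*(-5))/(-5))*(17 + 36) = (3*(-1/5)*(-11 + 12 - 20))*53 = (3*(-1/5)*(-19))*53 = (57/5)*53 = 3021/5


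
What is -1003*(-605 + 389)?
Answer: 216648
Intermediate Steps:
-1003*(-605 + 389) = -1003*(-216) = 216648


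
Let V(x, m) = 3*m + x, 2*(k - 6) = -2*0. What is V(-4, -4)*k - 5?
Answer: -101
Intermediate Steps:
k = 6 (k = 6 + (-2*0)/2 = 6 + (½)*0 = 6 + 0 = 6)
V(x, m) = x + 3*m
V(-4, -4)*k - 5 = (-4 + 3*(-4))*6 - 5 = (-4 - 12)*6 - 5 = -16*6 - 5 = -96 - 5 = -101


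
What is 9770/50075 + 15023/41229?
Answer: 231016811/412908435 ≈ 0.55949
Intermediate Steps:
9770/50075 + 15023/41229 = 9770*(1/50075) + 15023*(1/41229) = 1954/10015 + 15023/41229 = 231016811/412908435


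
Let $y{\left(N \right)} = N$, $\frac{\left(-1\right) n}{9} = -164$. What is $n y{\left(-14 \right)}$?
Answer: $-20664$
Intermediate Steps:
$n = 1476$ ($n = \left(-9\right) \left(-164\right) = 1476$)
$n y{\left(-14 \right)} = 1476 \left(-14\right) = -20664$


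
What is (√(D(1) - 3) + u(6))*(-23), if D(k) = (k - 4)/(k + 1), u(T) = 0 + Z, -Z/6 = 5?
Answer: 690 - 69*I*√2/2 ≈ 690.0 - 48.79*I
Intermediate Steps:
Z = -30 (Z = -6*5 = -30)
u(T) = -30 (u(T) = 0 - 30 = -30)
D(k) = (-4 + k)/(1 + k)
(√(D(1) - 3) + u(6))*(-23) = (√((-4 + 1)/(1 + 1) - 3) - 30)*(-23) = (√(-3/2 - 3) - 30)*(-23) = (√(-9/2) - 30)*(-23) = (3*I*√2/2 - 30)*(-23) = (-30 + 3*I*√2/2)*(-23) = 690 - 69*I*√2/2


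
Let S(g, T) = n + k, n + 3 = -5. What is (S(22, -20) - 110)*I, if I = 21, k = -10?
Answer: -2688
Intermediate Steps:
n = -8 (n = -3 - 5 = -8)
S(g, T) = -18 (S(g, T) = -8 - 10 = -18)
(S(22, -20) - 110)*I = (-18 - 110)*21 = -128*21 = -2688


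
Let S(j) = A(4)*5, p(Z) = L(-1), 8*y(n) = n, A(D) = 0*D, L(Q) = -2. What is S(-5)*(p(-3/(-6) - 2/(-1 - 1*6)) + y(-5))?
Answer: 0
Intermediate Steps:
A(D) = 0
y(n) = n/8
p(Z) = -2
S(j) = 0 (S(j) = 0*5 = 0)
S(-5)*(p(-3/(-6) - 2/(-1 - 1*6)) + y(-5)) = 0*(-2 + (⅛)*(-5)) = 0*(-2 - 5/8) = 0*(-21/8) = 0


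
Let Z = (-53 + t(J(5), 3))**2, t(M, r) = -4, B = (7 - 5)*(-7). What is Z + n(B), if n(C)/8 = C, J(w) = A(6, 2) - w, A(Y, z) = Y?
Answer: 3137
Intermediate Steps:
B = -14 (B = 2*(-7) = -14)
J(w) = 6 - w
n(C) = 8*C
Z = 3249 (Z = (-53 - 4)**2 = (-57)**2 = 3249)
Z + n(B) = 3249 + 8*(-14) = 3249 - 112 = 3137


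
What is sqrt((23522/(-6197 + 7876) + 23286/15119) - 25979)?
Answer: I*sqrt(16730538967612040467)/25384801 ≈ 161.13*I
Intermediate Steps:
sqrt((23522/(-6197 + 7876) + 23286/15119) - 25979) = sqrt((23522/1679 + 23286*(1/15119)) - 25979) = sqrt((23522*(1/1679) + 23286/15119) - 25979) = sqrt((23522/1679 + 23286/15119) - 25979) = sqrt(394726312/25384801 - 25979) = sqrt(-659077018867/25384801) = I*sqrt(16730538967612040467)/25384801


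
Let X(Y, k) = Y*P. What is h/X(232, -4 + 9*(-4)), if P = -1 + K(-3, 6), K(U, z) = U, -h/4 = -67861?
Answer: -67861/232 ≈ -292.50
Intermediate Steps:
h = 271444 (h = -4*(-67861) = 271444)
P = -4 (P = -1 - 3 = -4)
X(Y, k) = -4*Y (X(Y, k) = Y*(-4) = -4*Y)
h/X(232, -4 + 9*(-4)) = 271444/((-4*232)) = 271444/(-928) = 271444*(-1/928) = -67861/232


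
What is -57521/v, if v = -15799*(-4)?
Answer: -57521/63196 ≈ -0.91020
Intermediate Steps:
v = 63196
-57521/v = -57521/63196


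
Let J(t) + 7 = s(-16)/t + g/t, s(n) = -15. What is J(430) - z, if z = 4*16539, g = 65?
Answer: -2845004/43 ≈ -66163.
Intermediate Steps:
J(t) = -7 + 50/t (J(t) = -7 + (-15/t + 65/t) = -7 + 50/t)
z = 66156
J(430) - z = (-7 + 50/430) - 1*66156 = (-7 + 50*(1/430)) - 66156 = (-7 + 5/43) - 66156 = -296/43 - 66156 = -2845004/43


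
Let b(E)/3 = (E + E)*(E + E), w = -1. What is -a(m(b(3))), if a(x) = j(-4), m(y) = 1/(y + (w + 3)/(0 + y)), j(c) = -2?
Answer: 2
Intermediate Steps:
b(E) = 12*E² (b(E) = 3*((E + E)*(E + E)) = 3*((2*E)*(2*E)) = 3*(4*E²) = 12*E²)
m(y) = 1/(y + 2/y) (m(y) = 1/(y + (-1 + 3)/(0 + y)) = 1/(y + 2/y))
a(x) = -2
-a(m(b(3))) = -1*(-2) = 2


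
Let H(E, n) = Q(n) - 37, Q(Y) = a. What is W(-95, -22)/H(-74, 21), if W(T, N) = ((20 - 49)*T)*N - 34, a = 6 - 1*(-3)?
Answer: 15161/7 ≈ 2165.9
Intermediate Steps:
a = 9 (a = 6 + 3 = 9)
Q(Y) = 9
H(E, n) = -28 (H(E, n) = 9 - 37 = -28)
W(T, N) = -34 - 29*N*T (W(T, N) = (-29*T)*N - 34 = -29*N*T - 34 = -34 - 29*N*T)
W(-95, -22)/H(-74, 21) = (-34 - 29*(-22)*(-95))/(-28) = (-34 - 60610)*(-1/28) = -60644*(-1/28) = 15161/7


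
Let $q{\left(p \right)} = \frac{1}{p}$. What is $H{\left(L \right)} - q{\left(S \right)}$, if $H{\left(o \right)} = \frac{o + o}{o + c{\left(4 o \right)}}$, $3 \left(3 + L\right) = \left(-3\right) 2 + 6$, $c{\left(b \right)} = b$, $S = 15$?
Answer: $\frac{1}{3} \approx 0.33333$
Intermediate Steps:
$L = -3$ ($L = -3 + \frac{\left(-3\right) 2 + 6}{3} = -3 + \frac{-6 + 6}{3} = -3 + \frac{1}{3} \cdot 0 = -3 + 0 = -3$)
$H{\left(o \right)} = \frac{2}{5}$ ($H{\left(o \right)} = \frac{o + o}{o + 4 o} = \frac{2 o}{5 o} = 2 o \frac{1}{5 o} = \frac{2}{5}$)
$H{\left(L \right)} - q{\left(S \right)} = \frac{2}{5} - \frac{1}{15} = \frac{1}{3}$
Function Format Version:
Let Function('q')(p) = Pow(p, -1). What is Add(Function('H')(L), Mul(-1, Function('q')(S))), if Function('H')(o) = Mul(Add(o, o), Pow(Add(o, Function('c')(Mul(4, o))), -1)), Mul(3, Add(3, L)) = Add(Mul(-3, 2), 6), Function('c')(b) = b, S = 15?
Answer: Rational(1, 3) ≈ 0.33333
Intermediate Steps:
L = -3 (L = Add(-3, Mul(Rational(1, 3), Add(Mul(-3, 2), 6))) = Add(-3, Mul(Rational(1, 3), Add(-6, 6))) = Add(-3, Mul(Rational(1, 3), 0)) = Add(-3, 0) = -3)
Function('H')(o) = Rational(2, 5) (Function('H')(o) = Mul(Add(o, o), Pow(Add(o, Mul(4, o)), -1)) = Mul(Mul(2, o), Pow(Mul(5, o), -1)) = Mul(Mul(2, o), Mul(Rational(1, 5), Pow(o, -1))) = Rational(2, 5))
Add(Function('H')(L), Mul(-1, Function('q')(S))) = Add(Rational(2, 5), Mul(-1, Pow(15, -1))) = Add(Rational(2, 5), Mul(-1, Rational(1, 15))) = Add(Rational(2, 5), Rational(-1, 15)) = Rational(1, 3)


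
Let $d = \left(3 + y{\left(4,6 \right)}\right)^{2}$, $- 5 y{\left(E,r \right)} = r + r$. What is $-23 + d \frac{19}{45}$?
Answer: $- \frac{2856}{125} \approx -22.848$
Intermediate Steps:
$y{\left(E,r \right)} = - \frac{2 r}{5}$ ($y{\left(E,r \right)} = - \frac{r + r}{5} = - \frac{2 r}{5}$)
$d = \frac{9}{25}$ ($d = \left(3 - \frac{12}{5}\right)^{2} = \left(\frac{3}{5}\right)^{2} = \frac{9}{25} \approx 0.36$)
$-23 + d \frac{19}{45} = -23 + \frac{9 \cdot \frac{19}{45}}{25} = -23 + \frac{9 \cdot 19 \cdot \frac{1}{45}}{25} = -23 + \frac{9}{25} \cdot \frac{19}{45} = -23 + \frac{19}{125} = - \frac{2856}{125}$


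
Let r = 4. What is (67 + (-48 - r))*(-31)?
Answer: -465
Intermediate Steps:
(67 + (-48 - r))*(-31) = (67 + (-48 - 1*4))*(-31) = (67 + (-48 - 4))*(-31) = (67 - 52)*(-31) = 15*(-31) = -465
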